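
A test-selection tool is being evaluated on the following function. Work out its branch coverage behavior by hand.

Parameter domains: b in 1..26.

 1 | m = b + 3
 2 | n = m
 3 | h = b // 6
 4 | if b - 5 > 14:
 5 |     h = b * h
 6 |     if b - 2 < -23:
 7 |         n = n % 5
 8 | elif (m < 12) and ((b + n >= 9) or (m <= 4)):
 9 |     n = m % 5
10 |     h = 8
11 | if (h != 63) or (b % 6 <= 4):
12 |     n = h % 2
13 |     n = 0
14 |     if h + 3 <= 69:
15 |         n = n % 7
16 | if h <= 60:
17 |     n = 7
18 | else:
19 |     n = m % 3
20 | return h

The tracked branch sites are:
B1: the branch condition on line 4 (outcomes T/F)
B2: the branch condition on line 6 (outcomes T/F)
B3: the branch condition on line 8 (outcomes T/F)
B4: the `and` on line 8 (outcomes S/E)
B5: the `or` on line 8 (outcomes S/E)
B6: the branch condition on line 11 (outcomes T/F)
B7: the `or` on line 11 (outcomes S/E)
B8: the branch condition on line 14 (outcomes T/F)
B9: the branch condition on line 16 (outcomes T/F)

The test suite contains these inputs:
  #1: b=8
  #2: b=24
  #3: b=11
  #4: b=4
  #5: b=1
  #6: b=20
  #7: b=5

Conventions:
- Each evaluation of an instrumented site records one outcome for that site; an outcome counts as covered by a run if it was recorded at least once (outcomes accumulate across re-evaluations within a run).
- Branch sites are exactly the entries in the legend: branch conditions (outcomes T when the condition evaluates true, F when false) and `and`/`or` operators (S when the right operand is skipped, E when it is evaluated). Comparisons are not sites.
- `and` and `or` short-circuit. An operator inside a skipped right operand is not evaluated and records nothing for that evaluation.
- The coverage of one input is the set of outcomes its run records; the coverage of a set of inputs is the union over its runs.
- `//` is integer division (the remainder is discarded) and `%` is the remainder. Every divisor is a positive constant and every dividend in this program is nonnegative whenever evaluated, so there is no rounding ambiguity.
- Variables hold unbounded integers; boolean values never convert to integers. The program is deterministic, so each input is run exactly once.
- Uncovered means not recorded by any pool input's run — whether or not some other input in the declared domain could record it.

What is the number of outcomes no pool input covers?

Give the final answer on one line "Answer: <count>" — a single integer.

test 1 (b=8) hits B1=F, B3=T, B4=E, B5=S, B6=T, B7=S, B8=T, B9=T
test 2 (b=24) hits B1=T, B2=F, B6=T, B7=S, B8=F, B9=F
test 3 (b=11) hits B1=F, B3=F, B4=S, B6=T, B7=S, B8=T, B9=T
test 4 (b=4) hits B1=F, B3=T, B4=E, B5=S, B6=T, B7=S, B8=T, B9=T
test 5 (b=1) hits B1=F, B3=T, B4=E, B5=E, B6=T, B7=S, B8=T, B9=T
test 6 (b=20) hits B1=T, B2=F, B6=T, B7=S, B8=T, B9=T
test 7 (b=5) hits B1=F, B3=T, B4=E, B5=S, B6=T, B7=S, B8=T, B9=T
union over the pool: B1=T, B1=F, B2=F, B3=T, B3=F, B4=S, B4=E, B5=S, B5=E, B6=T, B7=S, B8=T, B8=F, B9=T, B9=F
uncovered (3 of 18): B2=T, B6=F, B7=E

Answer: 3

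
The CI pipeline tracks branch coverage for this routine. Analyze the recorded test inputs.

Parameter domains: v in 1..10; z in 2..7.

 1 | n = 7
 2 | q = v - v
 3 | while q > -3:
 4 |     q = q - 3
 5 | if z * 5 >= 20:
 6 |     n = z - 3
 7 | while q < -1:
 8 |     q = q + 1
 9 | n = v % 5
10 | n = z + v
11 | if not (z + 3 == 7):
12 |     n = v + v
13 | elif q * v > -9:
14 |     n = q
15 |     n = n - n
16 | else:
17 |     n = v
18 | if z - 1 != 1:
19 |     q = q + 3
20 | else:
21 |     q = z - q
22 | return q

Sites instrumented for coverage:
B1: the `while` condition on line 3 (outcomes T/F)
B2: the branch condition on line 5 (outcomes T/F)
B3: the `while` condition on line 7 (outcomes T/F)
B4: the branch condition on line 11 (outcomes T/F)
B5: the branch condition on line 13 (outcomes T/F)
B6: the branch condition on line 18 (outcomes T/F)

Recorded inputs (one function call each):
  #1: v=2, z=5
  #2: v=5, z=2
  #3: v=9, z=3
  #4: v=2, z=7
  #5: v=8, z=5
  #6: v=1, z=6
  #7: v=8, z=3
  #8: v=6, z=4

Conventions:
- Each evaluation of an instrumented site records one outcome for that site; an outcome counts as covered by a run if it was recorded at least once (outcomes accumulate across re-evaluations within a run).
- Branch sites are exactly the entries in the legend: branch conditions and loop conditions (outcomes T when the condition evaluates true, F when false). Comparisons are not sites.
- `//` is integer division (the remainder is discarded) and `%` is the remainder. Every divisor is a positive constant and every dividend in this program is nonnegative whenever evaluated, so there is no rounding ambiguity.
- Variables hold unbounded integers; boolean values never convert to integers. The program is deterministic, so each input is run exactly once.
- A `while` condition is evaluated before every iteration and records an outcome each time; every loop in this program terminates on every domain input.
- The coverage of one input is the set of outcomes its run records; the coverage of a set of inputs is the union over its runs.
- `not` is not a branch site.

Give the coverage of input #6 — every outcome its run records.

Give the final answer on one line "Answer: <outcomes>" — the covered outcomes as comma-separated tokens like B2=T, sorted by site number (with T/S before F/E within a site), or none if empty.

Running input #6 (v=1, z=6), event by event:
  B1->T, B1->F, B2->T, B3->T, B3->T, B3->F, B4->T, B6->T
as a set, this run covers: B1=T, B1=F, B2=T, B3=T, B3=F, B4=T, B6=T

Answer: B1=T, B1=F, B2=T, B3=T, B3=F, B4=T, B6=T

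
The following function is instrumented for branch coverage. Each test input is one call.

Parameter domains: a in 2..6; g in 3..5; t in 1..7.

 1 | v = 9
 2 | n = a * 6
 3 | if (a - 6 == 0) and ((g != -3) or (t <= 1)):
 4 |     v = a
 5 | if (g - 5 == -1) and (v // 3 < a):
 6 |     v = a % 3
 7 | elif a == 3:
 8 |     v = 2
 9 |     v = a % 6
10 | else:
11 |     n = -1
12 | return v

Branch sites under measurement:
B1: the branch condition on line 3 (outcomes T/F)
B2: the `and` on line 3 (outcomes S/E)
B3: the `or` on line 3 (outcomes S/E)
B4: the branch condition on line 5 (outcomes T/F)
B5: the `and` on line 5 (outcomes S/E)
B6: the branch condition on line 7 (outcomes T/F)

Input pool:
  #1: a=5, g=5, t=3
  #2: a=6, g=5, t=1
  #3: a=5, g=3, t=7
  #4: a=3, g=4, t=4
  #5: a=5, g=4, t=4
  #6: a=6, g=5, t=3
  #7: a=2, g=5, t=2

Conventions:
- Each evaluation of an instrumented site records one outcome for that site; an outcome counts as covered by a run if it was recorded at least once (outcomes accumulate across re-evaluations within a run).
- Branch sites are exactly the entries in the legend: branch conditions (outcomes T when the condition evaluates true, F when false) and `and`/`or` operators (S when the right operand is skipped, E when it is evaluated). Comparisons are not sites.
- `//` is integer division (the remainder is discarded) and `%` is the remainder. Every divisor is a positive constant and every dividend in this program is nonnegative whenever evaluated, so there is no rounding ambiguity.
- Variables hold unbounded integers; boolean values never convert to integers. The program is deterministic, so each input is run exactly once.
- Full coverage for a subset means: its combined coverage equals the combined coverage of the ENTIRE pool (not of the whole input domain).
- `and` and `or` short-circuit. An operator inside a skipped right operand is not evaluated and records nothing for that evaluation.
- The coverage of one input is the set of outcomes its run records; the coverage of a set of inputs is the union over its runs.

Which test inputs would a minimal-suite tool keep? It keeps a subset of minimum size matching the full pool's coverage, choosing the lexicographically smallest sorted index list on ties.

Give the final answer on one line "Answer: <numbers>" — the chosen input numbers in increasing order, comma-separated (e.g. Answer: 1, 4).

test 1 (a=5, g=5, t=3) fires B2->S, B1->F, B5->S, B4->F, B6->F; hits B1=F, B2=S, B4=F, B5=S, B6=F
test 2 (a=6, g=5, t=1) fires B2->E, B3->S, B1->T, B5->S, B4->F, B6->F; hits B1=T, B2=E, B3=S, B4=F, B5=S, B6=F
test 3 (a=5, g=3, t=7) fires B2->S, B1->F, B5->S, B4->F, B6->F; hits B1=F, B2=S, B4=F, B5=S, B6=F
test 4 (a=3, g=4, t=4) fires B2->S, B1->F, B5->E, B4->F, B6->T; hits B1=F, B2=S, B4=F, B5=E, B6=T
test 5 (a=5, g=4, t=4) fires B2->S, B1->F, B5->E, B4->T; hits B1=F, B2=S, B4=T, B5=E
test 6 (a=6, g=5, t=3) fires B2->E, B3->S, B1->T, B5->S, B4->F, B6->F; hits B1=T, B2=E, B3=S, B4=F, B5=S, B6=F
test 7 (a=2, g=5, t=2) fires B2->S, B1->F, B5->S, B4->F, B6->F; hits B1=F, B2=S, B4=F, B5=S, B6=F
pool-wide coverage (11 outcomes): B1=T, B1=F, B2=S, B2=E, B3=S, B4=T, B4=F, B5=S, B5=E, B6=T, B6=F
size 1 is not enough: best union over all size-1 subsets is 6/11
size 2 is not enough: best union over all size-2 subsets is 10/11
the canonical winner is {2, 4, 5}: size 3, full 11-outcome coverage, earliest index list among size-3 covers

Answer: 2, 4, 5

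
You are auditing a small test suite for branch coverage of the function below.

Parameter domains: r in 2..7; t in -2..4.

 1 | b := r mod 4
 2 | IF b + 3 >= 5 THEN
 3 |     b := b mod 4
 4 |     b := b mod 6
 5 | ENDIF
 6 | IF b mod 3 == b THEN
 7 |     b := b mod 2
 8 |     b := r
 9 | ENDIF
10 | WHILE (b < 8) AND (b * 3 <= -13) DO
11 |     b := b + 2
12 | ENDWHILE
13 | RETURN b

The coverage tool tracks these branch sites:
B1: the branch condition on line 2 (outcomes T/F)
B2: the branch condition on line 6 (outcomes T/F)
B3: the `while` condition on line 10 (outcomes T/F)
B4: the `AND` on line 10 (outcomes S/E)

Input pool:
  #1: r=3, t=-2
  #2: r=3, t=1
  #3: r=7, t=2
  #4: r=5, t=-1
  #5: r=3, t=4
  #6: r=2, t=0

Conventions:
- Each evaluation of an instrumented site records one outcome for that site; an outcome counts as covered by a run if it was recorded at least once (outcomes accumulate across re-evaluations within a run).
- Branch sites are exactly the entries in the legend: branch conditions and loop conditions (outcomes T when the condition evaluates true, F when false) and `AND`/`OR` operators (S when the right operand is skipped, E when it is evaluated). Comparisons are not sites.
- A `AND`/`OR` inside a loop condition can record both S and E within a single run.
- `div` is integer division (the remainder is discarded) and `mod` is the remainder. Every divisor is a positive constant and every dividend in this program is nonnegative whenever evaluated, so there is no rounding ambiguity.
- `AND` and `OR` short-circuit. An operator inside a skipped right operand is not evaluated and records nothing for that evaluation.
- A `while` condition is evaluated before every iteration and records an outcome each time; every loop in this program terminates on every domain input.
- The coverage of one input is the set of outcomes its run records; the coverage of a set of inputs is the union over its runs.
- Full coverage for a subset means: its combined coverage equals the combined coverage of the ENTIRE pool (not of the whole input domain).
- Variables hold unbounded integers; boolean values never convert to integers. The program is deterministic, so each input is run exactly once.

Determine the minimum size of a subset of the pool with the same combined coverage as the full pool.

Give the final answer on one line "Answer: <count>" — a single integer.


run #1 (r=3, t=-2) records B1=T, B2=F, B3=F, B4=E
run #2 (r=3, t=1) records B1=T, B2=F, B3=F, B4=E
run #3 (r=7, t=2) records B1=T, B2=F, B3=F, B4=E
run #4 (r=5, t=-1) records B1=F, B2=T, B3=F, B4=E
run #5 (r=3, t=4) records B1=T, B2=F, B3=F, B4=E
run #6 (r=2, t=0) records B1=T, B2=T, B3=F, B4=E
pool-wide coverage (6 outcomes): B1=T, B1=F, B2=T, B2=F, B3=F, B4=E
checked all size-1 subsets: none covers 6 outcomes (max 4/6)
the canonical winner is {1, 4}: size 2, full 6-outcome coverage, earliest index list among size-2 covers
Answer: 2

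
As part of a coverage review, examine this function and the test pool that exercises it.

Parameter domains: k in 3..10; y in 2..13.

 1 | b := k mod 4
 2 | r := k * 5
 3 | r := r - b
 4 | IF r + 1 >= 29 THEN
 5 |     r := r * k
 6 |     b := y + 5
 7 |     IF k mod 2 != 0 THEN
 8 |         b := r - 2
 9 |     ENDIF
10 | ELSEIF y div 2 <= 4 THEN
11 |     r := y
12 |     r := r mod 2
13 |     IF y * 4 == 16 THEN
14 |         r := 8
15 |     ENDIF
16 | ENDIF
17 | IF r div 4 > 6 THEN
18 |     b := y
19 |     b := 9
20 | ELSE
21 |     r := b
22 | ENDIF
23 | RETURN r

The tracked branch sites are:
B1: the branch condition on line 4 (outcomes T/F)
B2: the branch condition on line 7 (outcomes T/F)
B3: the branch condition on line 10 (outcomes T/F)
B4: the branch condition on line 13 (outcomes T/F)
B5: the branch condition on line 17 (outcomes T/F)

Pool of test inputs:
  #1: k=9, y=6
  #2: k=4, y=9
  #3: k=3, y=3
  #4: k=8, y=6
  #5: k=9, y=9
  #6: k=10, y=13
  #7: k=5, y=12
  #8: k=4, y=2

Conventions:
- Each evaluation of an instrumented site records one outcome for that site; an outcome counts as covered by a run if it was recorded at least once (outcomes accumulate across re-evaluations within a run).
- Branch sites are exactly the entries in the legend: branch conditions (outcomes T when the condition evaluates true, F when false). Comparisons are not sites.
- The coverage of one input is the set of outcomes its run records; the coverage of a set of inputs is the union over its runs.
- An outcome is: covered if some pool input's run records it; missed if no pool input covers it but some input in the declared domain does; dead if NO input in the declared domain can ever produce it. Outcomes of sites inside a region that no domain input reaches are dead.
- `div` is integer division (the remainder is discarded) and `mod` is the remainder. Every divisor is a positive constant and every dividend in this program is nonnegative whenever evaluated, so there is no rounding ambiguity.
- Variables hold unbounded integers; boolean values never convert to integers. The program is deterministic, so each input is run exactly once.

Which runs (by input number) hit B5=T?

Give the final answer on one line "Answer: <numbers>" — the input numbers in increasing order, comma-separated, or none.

input #1 (k=9, y=6): hits B5=T
input #2 (k=4, y=9): never hits B5=T
input #3 (k=3, y=3): never hits B5=T
input #4 (k=8, y=6): hits B5=T
input #5 (k=9, y=9): hits B5=T
input #6 (k=10, y=13): hits B5=T
input #7 (k=5, y=12): never hits B5=T
input #8 (k=4, y=2): never hits B5=T

Answer: 1, 4, 5, 6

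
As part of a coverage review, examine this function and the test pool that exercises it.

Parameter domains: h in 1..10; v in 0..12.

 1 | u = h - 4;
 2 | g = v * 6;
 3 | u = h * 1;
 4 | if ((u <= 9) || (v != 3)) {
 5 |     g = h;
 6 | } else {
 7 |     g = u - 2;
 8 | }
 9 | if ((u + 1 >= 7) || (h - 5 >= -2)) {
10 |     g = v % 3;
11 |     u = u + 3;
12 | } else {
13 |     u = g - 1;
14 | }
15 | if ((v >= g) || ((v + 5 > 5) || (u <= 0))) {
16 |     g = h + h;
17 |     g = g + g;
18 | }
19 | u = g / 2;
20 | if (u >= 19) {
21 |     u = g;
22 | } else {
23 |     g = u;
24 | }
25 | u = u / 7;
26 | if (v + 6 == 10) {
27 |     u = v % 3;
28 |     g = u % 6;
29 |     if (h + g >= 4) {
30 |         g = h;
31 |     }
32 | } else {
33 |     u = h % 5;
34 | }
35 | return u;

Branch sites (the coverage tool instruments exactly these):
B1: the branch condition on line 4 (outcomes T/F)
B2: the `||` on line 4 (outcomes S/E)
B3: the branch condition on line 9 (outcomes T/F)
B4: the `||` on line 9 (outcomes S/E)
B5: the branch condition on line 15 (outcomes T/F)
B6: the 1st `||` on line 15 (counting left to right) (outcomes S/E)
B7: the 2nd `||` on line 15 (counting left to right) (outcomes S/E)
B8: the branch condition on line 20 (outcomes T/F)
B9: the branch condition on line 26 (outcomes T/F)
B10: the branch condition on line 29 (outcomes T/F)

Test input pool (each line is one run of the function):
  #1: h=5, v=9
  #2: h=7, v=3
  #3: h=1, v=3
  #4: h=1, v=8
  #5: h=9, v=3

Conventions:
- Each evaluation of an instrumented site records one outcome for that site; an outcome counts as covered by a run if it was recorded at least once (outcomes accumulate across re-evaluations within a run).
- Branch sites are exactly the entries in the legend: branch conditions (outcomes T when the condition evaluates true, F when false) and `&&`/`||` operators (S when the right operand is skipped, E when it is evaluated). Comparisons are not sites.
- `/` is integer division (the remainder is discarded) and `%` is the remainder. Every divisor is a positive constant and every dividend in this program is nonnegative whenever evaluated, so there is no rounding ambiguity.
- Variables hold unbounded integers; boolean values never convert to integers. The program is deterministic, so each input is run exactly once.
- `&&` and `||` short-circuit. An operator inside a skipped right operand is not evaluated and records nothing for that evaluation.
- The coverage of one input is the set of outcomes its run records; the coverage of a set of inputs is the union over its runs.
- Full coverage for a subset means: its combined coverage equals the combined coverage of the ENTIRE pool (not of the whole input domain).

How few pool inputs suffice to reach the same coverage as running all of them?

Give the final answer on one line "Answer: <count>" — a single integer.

#1 (h=5, v=9) -> B2->S, B1->T, B4->E, B3->T, B6->S, B5->T, B8->F, B9->F; covered: B1=T, B2=S, B3=T, B4=E, B5=T, B6=S, B8=F, B9=F
#2 (h=7, v=3) -> B2->S, B1->T, B4->S, B3->T, B6->S, B5->T, B8->F, B9->F; covered: B1=T, B2=S, B3=T, B4=S, B5=T, B6=S, B8=F, B9=F
#3 (h=1, v=3) -> B2->S, B1->T, B4->E, B3->F, B6->S, B5->T, B8->F, B9->F; covered: B1=T, B2=S, B3=F, B4=E, B5=T, B6=S, B8=F, B9=F
#4 (h=1, v=8) -> B2->S, B1->T, B4->E, B3->F, B6->S, B5->T, B8->F, B9->F; covered: B1=T, B2=S, B3=F, B4=E, B5=T, B6=S, B8=F, B9=F
#5 (h=9, v=3) -> B2->S, B1->T, B4->S, B3->T, B6->S, B5->T, B8->F, B9->F; covered: B1=T, B2=S, B3=T, B4=S, B5=T, B6=S, B8=F, B9=F
together the pool reaches 10 outcomes: B1=T, B2=S, B3=T, B3=F, B4=S, B4=E, B5=T, B6=S, B8=F, B9=F
every size-1 subset falls short of the 10 outcomes (best: 8/10)
size 2: inputs {2, 3} cover all 10 outcomes, and no lexicographically smaller subset of this size does

Answer: 2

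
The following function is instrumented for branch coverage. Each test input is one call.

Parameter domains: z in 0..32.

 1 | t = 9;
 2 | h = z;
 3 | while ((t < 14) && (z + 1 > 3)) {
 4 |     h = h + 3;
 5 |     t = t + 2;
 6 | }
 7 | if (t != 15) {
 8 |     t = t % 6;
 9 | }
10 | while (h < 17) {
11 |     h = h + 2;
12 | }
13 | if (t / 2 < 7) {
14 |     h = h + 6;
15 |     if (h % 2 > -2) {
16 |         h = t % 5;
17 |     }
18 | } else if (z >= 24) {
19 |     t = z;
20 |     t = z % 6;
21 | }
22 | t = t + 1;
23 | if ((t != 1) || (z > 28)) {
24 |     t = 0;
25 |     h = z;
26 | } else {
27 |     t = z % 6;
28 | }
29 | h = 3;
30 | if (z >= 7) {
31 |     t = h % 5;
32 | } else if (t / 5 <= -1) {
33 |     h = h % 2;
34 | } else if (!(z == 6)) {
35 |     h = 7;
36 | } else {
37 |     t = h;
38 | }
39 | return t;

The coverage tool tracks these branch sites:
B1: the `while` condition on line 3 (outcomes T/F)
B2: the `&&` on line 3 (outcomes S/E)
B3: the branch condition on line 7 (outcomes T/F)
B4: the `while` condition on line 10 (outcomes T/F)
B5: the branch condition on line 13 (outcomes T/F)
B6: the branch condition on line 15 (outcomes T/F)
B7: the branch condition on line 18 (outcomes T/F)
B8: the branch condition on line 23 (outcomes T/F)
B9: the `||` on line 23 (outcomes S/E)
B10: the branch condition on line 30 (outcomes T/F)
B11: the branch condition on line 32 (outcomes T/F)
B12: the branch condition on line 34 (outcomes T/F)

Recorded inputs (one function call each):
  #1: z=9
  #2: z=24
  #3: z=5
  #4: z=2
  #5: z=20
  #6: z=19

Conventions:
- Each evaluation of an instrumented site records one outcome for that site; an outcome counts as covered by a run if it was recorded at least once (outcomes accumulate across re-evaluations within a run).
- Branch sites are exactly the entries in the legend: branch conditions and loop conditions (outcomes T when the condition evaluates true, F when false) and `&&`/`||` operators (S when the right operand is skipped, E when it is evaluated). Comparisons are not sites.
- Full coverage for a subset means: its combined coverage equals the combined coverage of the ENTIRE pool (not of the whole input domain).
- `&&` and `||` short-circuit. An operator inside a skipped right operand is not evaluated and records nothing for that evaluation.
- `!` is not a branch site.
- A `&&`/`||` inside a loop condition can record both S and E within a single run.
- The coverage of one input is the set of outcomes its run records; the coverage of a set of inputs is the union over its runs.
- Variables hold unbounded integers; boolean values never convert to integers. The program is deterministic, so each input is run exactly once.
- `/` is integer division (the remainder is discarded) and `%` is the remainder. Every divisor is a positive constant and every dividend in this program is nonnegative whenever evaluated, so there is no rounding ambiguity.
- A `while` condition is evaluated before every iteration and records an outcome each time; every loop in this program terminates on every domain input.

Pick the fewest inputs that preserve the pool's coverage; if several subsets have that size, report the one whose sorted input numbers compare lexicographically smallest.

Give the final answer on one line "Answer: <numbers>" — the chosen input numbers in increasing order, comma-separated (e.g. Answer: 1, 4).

input #1, z=9: events B2->E, B1->T, B2->E, B1->T, B2->E, B1->T, B2->S, B1->F, B3->F, B4->F, B5->F, B7->F, B9->S, B8->T, ...; outcomes B1=T, B1=F, B2=S, B2=E, B3=F, B4=F, B5=F, B7=F, B8=T, B9=S, B10=T
input #2, z=24: events B2->E, B1->T, B2->E, B1->T, B2->E, B1->T, B2->S, B1->F, B3->F, B4->F, B5->F, B7->T, B9->E, B8->F, ...; outcomes B1=T, B1=F, B2=S, B2=E, B3=F, B4=F, B5=F, B7=T, B8=F, B9=E, B10=T
input #3, z=5: events B2->E, B1->T, B2->E, B1->T, B2->E, B1->T, B2->S, B1->F, B3->F, B4->T, B4->T, B4->F, B5->F, B7->F, ...; outcomes B1=T, B1=F, B2=S, B2=E, B3=F, B4=T, B4=F, B5=F, B7=F, B8=T, B9=S, B10=F, B11=F, B12=T
input #4, z=2: events B2->E, B1->F, B3->T, B4->T, B4->T, B4->T, B4->T, B4->T, B4->T, B4->T, B4->T, B4->F, B5->T, B6->T, ...; outcomes B1=F, B2=E, B3=T, B4=T, B4=F, B5=T, B6=T, B8=T, B9=S, B10=F, B11=F, B12=T
input #5, z=20: events B2->E, B1->T, B2->E, B1->T, B2->E, B1->T, B2->S, B1->F, B3->F, B4->F, B5->F, B7->F, B9->S, B8->T, ...; outcomes B1=T, B1=F, B2=S, B2=E, B3=F, B4=F, B5=F, B7=F, B8=T, B9=S, B10=T
input #6, z=19: events B2->E, B1->T, B2->E, B1->T, B2->E, B1->T, B2->S, B1->F, B3->F, B4->F, B5->F, B7->F, B9->S, B8->T, ...; outcomes B1=T, B1=F, B2=S, B2=E, B3=F, B4=F, B5=F, B7=F, B8=T, B9=S, B10=T
the full pool covers 21 outcomes: B1=T, B1=F, B2=S, B2=E, B3=T, B3=F, B4=T, B4=F, B5=T, B5=F, B6=T, B7=T, B7=F, B8=T, B8=F, B9=S, B9=E, B10=T, B10=F, B11=F, B12=T
no size-1 subset reaches all 21 outcomes (best union: 14/21)
no size-2 subset reaches all 21 outcomes (best union: 20/21)
the canonical winner is {1, 2, 4}: size 3, full 21-outcome coverage, earliest index list among size-3 covers

Answer: 1, 2, 4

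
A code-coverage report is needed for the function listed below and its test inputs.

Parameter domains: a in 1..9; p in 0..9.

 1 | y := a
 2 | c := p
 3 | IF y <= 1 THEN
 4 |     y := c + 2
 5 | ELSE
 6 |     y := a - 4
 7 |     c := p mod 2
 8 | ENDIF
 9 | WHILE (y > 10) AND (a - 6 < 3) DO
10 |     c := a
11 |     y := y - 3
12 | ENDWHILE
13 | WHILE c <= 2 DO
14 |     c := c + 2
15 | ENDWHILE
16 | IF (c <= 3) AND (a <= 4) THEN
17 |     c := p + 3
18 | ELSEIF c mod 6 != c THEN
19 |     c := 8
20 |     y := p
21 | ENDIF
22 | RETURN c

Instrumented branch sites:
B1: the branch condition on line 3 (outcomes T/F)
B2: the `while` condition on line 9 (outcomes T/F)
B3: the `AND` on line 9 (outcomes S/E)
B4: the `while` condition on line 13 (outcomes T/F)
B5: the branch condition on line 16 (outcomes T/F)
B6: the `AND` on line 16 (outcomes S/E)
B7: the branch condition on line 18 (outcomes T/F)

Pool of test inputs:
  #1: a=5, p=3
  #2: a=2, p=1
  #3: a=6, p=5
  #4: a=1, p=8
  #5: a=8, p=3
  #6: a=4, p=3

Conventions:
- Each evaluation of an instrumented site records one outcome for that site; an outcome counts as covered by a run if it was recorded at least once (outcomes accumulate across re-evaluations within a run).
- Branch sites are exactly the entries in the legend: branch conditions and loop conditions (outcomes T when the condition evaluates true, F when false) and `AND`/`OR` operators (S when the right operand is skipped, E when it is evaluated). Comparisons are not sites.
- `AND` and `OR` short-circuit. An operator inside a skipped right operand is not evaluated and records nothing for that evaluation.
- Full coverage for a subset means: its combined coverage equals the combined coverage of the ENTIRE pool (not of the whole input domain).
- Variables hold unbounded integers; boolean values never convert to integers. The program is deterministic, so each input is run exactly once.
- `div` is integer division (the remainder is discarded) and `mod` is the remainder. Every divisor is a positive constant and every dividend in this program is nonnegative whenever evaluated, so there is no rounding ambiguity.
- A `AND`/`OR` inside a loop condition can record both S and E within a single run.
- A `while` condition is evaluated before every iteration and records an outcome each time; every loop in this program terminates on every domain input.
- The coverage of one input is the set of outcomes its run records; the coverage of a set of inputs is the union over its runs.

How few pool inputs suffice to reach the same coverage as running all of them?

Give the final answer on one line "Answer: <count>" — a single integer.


run #1 (a=5, p=3) runs B1->F, B3->S, B2->F, B4->T, B4->F, B6->E, B5->F, B7->F; records B1=F, B2=F, B3=S, B4=T, B4=F, B5=F, B6=E, B7=F
run #2 (a=2, p=1) runs B1->F, B3->S, B2->F, B4->T, B4->F, B6->E, B5->T; records B1=F, B2=F, B3=S, B4=T, B4=F, B5=T, B6=E
run #3 (a=6, p=5) runs B1->F, B3->S, B2->F, B4->T, B4->F, B6->E, B5->F, B7->F; records B1=F, B2=F, B3=S, B4=T, B4=F, B5=F, B6=E, B7=F
run #4 (a=1, p=8) runs B1->T, B3->S, B2->F, B4->F, B6->S, B5->F, B7->T; records B1=T, B2=F, B3=S, B4=F, B5=F, B6=S, B7=T
run #5 (a=8, p=3) runs B1->F, B3->S, B2->F, B4->T, B4->F, B6->E, B5->F, B7->F; records B1=F, B2=F, B3=S, B4=T, B4=F, B5=F, B6=E, B7=F
run #6 (a=4, p=3) runs B1->F, B3->S, B2->F, B4->T, B4->F, B6->E, B5->T; records B1=F, B2=F, B3=S, B4=T, B4=F, B5=T, B6=E
the full pool covers 12 outcomes: B1=T, B1=F, B2=F, B3=S, B4=T, B4=F, B5=T, B5=F, B6=S, B6=E, B7=T, B7=F
no size-1 subset reaches all 12 outcomes (best union: 8/12)
no size-2 subset reaches all 12 outcomes (best union: 11/12)
size 3: inputs {1, 2, 4} cover all 12 outcomes, and no lexicographically smaller subset of this size does
Answer: 3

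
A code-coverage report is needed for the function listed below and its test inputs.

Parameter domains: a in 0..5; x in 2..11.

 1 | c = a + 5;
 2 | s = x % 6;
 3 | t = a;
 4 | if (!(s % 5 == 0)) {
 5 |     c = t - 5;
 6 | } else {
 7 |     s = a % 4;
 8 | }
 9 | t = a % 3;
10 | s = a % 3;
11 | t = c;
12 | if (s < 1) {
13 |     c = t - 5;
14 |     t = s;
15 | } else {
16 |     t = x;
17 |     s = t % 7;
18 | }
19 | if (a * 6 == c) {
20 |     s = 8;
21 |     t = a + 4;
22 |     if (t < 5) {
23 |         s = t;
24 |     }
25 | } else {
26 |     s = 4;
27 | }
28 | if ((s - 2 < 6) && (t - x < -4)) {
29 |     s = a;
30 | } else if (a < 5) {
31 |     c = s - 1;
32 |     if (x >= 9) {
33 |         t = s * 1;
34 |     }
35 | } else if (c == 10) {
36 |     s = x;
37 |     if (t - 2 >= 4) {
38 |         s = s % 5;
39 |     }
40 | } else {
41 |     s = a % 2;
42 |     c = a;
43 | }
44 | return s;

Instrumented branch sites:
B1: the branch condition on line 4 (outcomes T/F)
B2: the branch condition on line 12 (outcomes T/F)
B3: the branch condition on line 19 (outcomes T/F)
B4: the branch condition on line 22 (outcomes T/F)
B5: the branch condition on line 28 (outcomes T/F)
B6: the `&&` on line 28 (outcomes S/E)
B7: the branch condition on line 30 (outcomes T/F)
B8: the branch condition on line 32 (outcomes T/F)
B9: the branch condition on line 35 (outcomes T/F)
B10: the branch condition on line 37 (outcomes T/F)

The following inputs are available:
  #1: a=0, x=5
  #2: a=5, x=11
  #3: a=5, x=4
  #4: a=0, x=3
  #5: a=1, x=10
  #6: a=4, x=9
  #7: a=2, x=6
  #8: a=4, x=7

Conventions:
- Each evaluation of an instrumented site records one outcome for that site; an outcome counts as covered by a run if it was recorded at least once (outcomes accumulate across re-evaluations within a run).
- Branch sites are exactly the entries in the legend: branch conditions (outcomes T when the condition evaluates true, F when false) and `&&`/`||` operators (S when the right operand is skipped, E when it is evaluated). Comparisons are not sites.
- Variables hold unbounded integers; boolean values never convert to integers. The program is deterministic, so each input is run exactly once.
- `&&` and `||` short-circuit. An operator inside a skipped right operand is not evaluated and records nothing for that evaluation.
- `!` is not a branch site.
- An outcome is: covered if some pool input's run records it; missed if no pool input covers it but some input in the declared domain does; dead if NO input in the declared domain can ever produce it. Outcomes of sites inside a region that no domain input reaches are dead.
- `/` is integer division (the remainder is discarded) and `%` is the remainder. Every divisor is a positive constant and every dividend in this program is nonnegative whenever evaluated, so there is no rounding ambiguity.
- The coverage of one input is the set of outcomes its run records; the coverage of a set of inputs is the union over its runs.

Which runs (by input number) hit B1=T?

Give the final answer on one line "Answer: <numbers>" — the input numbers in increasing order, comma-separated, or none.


input #1 (a=0, x=5): misses B1=T
input #2 (a=5, x=11): misses B1=T
input #3 (a=5, x=4): covers B1=T
input #4 (a=0, x=3): covers B1=T
input #5 (a=1, x=10): covers B1=T
input #6 (a=4, x=9): covers B1=T
input #7 (a=2, x=6): misses B1=T
input #8 (a=4, x=7): covers B1=T
Answer: 3, 4, 5, 6, 8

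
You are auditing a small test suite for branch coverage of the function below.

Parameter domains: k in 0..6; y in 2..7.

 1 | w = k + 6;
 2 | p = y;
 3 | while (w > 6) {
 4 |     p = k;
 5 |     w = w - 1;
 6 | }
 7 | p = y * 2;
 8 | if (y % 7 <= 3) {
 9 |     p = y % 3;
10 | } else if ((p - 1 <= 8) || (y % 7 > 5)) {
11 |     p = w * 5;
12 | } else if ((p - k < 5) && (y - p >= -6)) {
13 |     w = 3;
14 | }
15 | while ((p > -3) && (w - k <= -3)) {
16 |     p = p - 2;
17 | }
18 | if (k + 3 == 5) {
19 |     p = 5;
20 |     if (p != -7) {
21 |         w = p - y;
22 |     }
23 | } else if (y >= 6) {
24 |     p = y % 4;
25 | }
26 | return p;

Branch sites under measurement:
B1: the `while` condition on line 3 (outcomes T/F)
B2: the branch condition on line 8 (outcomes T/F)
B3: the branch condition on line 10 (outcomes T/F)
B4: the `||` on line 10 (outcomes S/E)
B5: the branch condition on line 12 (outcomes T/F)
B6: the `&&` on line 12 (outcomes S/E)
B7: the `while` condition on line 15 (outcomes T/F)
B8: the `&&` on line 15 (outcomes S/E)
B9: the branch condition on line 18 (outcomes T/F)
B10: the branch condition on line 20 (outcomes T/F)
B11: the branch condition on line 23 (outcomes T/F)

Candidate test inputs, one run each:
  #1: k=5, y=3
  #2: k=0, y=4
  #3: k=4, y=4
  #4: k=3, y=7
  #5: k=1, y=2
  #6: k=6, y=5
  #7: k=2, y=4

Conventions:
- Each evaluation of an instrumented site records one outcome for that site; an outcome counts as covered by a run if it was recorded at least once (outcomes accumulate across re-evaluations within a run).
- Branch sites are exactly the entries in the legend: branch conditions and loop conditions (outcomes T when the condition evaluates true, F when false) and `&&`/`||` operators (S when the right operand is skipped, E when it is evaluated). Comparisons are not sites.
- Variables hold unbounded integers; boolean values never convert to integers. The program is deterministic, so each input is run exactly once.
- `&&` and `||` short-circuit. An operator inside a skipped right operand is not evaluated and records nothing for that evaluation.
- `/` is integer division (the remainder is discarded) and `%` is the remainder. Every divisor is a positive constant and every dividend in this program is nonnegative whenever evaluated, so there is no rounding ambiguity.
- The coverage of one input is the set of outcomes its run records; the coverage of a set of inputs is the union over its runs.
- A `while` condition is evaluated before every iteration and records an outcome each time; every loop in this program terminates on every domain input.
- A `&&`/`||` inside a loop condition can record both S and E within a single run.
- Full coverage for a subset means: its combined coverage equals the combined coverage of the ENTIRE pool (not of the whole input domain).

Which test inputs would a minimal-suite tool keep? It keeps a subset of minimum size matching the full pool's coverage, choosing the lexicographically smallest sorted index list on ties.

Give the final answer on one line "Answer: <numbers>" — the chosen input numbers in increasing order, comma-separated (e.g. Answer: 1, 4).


input #1, k=5, y=3: outcomes B1=T, B1=F, B2=T, B7=F, B8=E, B9=F, B11=F
input #2, k=0, y=4: outcomes B1=F, B2=F, B3=T, B4=S, B7=F, B8=E, B9=F, B11=F
input #3, k=4, y=4: outcomes B1=T, B1=F, B2=F, B3=T, B4=S, B7=F, B8=E, B9=F, B11=F
input #4, k=3, y=7: outcomes B1=T, B1=F, B2=T, B7=F, B8=E, B9=F, B11=T
input #5, k=1, y=2: outcomes B1=T, B1=F, B2=T, B7=F, B8=E, B9=F, B11=F
input #6, k=6, y=5: outcomes B1=T, B1=F, B2=F, B3=F, B4=E, B5=T, B6=E, B7=T, B7=F, B8=S, B8=E, B9=F, B11=F
input #7, k=2, y=4: outcomes B1=T, B1=F, B2=F, B3=T, B4=S, B7=F, B8=E, B9=T, B10=T
pool-wide coverage (19 outcomes): B1=T, B1=F, B2=T, B2=F, B3=T, B3=F, B4=S, B4=E, B5=T, B6=E, B7=T, B7=F, B8=S, B8=E, B9=T, B9=F, B10=T, B11=T, B11=F
no size-1 subset reaches all 19 outcomes (best union: 13/19)
no size-2 subset reaches all 19 outcomes (best union: 17/19)
at size 3, {4, 6, 7} reaches all 19 outcomes; every lexicographically earlier size-3 subset fails
Answer: 4, 6, 7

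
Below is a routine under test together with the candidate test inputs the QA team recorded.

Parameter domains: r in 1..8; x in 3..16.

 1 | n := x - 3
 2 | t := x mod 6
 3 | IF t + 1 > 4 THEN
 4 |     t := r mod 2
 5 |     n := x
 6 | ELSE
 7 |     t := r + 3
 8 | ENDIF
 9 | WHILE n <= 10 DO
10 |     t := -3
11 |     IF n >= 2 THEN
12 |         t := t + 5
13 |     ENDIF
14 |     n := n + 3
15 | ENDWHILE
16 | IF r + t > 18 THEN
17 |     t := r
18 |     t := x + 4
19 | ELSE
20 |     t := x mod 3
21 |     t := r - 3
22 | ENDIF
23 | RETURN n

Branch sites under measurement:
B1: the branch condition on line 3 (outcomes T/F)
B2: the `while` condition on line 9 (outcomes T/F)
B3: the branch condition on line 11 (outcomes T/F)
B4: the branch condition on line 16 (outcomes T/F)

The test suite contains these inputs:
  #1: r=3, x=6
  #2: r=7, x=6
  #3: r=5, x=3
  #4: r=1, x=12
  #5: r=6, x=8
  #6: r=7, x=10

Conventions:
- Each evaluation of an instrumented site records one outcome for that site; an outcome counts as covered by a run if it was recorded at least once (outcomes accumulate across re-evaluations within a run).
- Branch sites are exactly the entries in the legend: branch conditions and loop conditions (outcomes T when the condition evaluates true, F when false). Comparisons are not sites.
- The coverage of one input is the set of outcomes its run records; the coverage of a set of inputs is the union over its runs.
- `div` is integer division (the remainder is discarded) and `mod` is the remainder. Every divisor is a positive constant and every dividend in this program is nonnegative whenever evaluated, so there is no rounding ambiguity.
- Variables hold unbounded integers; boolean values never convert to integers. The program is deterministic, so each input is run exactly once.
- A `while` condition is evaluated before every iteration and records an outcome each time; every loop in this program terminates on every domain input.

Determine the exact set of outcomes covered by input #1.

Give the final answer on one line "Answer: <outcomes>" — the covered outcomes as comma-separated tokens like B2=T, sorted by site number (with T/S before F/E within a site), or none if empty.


Simulating input #1 (r=3, x=6) step by step:
  B1->F, B2->T, B3->T, B2->T, B3->T, B2->T, B3->T, B2->F, B4->F
as a set, this run covers: B1=F, B2=T, B2=F, B3=T, B4=F
Answer: B1=F, B2=T, B2=F, B3=T, B4=F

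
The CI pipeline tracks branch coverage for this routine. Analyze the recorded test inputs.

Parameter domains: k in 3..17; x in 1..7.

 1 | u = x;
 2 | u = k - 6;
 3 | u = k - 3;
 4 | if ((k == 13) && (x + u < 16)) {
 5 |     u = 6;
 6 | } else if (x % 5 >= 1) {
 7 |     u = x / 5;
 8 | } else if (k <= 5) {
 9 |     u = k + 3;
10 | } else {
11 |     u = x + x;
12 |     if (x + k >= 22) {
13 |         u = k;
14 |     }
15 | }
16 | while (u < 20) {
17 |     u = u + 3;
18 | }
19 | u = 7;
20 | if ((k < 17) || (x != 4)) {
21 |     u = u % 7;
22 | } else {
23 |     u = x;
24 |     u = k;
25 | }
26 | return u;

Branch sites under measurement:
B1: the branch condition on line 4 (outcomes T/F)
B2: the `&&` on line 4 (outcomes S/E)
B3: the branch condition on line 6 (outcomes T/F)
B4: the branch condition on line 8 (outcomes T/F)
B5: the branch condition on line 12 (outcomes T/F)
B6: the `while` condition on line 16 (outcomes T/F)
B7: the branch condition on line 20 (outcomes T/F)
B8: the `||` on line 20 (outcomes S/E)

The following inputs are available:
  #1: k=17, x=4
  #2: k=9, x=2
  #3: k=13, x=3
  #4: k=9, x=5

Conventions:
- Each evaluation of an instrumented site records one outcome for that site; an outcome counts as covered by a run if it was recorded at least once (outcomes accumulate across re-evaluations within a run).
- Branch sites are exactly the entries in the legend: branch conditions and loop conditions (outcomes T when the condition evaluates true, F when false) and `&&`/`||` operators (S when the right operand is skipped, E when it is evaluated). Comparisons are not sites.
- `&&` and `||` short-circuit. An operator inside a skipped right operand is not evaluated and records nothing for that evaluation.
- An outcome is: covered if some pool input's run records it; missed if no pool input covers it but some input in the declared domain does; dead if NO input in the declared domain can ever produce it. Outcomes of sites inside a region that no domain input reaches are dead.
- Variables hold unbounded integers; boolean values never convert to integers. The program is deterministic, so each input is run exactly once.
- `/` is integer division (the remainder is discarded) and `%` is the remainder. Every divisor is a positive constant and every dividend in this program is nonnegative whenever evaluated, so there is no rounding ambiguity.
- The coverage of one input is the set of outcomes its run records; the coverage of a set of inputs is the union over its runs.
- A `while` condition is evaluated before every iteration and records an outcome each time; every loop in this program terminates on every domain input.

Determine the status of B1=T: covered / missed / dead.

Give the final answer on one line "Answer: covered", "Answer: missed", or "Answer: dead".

B1=T is recorded by pool input(s) 3 -> covered

Answer: covered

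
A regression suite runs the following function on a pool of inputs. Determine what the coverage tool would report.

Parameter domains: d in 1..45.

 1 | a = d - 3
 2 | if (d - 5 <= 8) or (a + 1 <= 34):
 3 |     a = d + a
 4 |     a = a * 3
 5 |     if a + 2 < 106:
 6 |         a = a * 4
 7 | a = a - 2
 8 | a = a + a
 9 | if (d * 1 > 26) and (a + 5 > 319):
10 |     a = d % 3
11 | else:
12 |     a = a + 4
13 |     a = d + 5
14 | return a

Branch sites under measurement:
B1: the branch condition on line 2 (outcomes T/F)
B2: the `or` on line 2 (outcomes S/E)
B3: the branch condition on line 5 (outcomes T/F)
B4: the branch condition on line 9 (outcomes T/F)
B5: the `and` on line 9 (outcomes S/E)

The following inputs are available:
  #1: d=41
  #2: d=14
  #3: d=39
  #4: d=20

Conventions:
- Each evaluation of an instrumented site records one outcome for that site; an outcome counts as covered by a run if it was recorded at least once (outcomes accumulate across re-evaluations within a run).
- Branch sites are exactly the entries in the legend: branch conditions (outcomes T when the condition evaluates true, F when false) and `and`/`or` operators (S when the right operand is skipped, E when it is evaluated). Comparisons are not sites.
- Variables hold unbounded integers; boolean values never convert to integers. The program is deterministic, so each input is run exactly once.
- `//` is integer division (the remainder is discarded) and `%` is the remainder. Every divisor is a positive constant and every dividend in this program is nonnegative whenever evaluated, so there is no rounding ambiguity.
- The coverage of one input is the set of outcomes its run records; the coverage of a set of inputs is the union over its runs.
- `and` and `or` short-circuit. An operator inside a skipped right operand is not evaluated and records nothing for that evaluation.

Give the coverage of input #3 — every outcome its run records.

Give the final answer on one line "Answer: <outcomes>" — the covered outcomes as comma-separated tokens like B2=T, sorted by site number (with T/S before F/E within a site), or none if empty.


Simulating input #3 (d=39) step by step:
  B2->E, B1->F, B5->E, B4->F
distinct outcomes covered: B1=F, B2=E, B4=F, B5=E
Answer: B1=F, B2=E, B4=F, B5=E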